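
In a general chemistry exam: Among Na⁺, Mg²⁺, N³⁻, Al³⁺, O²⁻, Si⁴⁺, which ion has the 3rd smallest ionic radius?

Mg²⁺

These species are isoelectronic with 10 electrons. The only difference is the number of protons: Si⁴⁺ (Z=14), Al³⁺ (Z=13), Mg²⁺ (Z=12), Na⁺ (Z=11), O²⁻ (Z=8), N³⁻ (Z=7). The strongest nuclear pull (Si⁴⁺) gives the smallest ion.
Ordering: Si⁴⁺ < Al³⁺ < Mg²⁺ < Na⁺ < O²⁻ < N³⁻. The 3rd smallest is Mg²⁺.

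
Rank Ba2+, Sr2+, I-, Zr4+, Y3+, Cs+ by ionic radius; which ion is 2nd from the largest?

First list Z and electron count for each: Zr4+ (Z=40, 36 e⁻), Y3+ (Z=39, 36 e⁻), Sr2+ (Z=38, 36 e⁻), Ba2+ (Z=56, 54 e⁻), Cs+ (Z=55, 54 e⁻), I- (Z=53, 54 e⁻). Zr4+ < Y3+ (isoelectronic, higher Z=40 is smaller); Y3+ < Sr2+ (both 36 e⁻, Z=39>38); Sr2+ < Ba2+ (same group, period 5 vs 6); Ba2+ < Cs+ (isoelectronic, higher Z=56 is smaller); Cs+ < I- (both 54 e⁻, Z=55>53).
That gives Zr4+ < Y3+ < Sr2+ < Ba2+ < Cs+ < I-. From the largest end, number 2 is Cs+.

Cs+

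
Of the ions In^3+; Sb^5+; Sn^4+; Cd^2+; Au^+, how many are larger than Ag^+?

1

Work out protons and electrons: Sb^5+: 46 e⁻, Z=51, Sn^4+: 46 e⁻, Z=50, In^3+: 46 e⁻, Z=49, Cd^2+: 46 e⁻, Z=48, Ag^+: 46 e⁻, Z=47, Au^+: 78 e⁻, Z=79. Sb^5+ < Sn^4+ (isoelectronic, higher Z=51 is smaller); Sn^4+ < In^3+ (both 46 e⁻, Z=50>49); In^3+ < Cd^2+ (isoelectronic, higher Z=49 is smaller); Cd^2+ < Ag^+ (both 46 e⁻, Z=48>47); Ag^+ < Au^+ (same group, 1 shell fewer).
Overall: Sb^5+ < Sn^4+ < In^3+ < Cd^2+ < Ag^+ < Au^+. Ag^+ has 4 below it and 1 above. So 1 is larger.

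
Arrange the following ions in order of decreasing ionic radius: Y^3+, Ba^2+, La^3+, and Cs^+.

Cs^+ > Ba^2+ > La^3+ > Y^3+

First list Z and electron count for each: Y^3+ has 36 e⁻ (Z=39), La^3+ has 54 e⁻ (Z=57), Ba^2+ has 54 e⁻ (Z=56), Cs^+ has 54 e⁻ (Z=55). Y^3+ < La^3+ (same group, period 5 vs 6); La^3+ < Ba^2+ (both 54 e⁻, Z=57>56); Ba^2+ < Cs^+ (isoelectronic, higher Z=56 is smaller).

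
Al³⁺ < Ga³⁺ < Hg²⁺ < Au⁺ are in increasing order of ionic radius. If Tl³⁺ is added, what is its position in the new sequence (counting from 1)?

Al³⁺: 10 e⁻, Z=13, Ga³⁺: 28 e⁻, Z=31, Tl³⁺: 78 e⁻, Z=81, Hg²⁺: 78 e⁻, Z=80, Au⁺: 78 e⁻, Z=79. Al³⁺ < Ga³⁺ (same group, period 3 vs 4); Ga³⁺ < Tl³⁺ (same group, period 4 vs 6); Tl³⁺ < Hg²⁺ (isoelectronic, higher Z=81 is smaller); Hg²⁺ < Au⁺ (isoelectronic, higher Z=80 is smaller).
With Tl³⁺ included the full order is Al³⁺ < Ga³⁺ < Tl³⁺ < Hg²⁺ < Au⁺, so it takes position 3.

3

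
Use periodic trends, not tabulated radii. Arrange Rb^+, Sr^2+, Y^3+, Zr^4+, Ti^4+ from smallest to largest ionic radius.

First list Z and electron count for each: Ti^4+ (Z=22, 18 e⁻), Zr^4+ (Z=40, 36 e⁻), Y^3+ (Z=39, 36 e⁻), Sr^2+ (Z=38, 36 e⁻), Rb^+ (Z=37, 36 e⁻). Ti^4+ < Zr^4+ (same group, 1 shell fewer); Zr^4+ < Y^3+ (both 36 e⁻, Z=40>39); Y^3+ < Sr^2+ (isoelectronic, higher Z=39 is smaller); Sr^2+ < Rb^+ (isoelectronic, higher Z=38 is smaller).

Ti^4+ < Zr^4+ < Y^3+ < Sr^2+ < Rb^+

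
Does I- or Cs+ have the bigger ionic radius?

These species are isoelectronic with 54 electrons. The only difference is the number of protons: Cs+ (Z=55), I- (Z=53). The strongest nuclear pull (Cs+) gives the smallest ion.

I-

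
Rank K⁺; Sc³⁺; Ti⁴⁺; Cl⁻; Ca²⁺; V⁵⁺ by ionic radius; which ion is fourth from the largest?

All of these have 18 electrons (isoelectronic). With the same electron cloud, the ion with the most protons pulls it in tightest. Nuclear charges: V⁵⁺ (Z=23), Ti⁴⁺ (Z=22), Sc³⁺ (Z=21), Ca²⁺ (Z=20), K⁺ (Z=19), Cl⁻ (Z=17). Highest Z is smallest.
Full ascending order: V⁵⁺ < Ti⁴⁺ < Sc³⁺ < Ca²⁺ < K⁺ < Cl⁻. Counting from the largest, position 4 is Sc³⁺.

Sc³⁺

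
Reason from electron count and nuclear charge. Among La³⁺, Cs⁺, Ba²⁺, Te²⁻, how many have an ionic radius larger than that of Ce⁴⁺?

4

Each ion has 54 electrons. The ranking follows nuclear charge in reverse — greater Z gives a smaller radius. Ce⁴⁺ (Z=58), La³⁺ (Z=57), Ba²⁺ (Z=56), Cs⁺ (Z=55), Te²⁻ (Z=52).
Relative to Ce⁴⁺, the ions that are larger are La³⁺, Ba²⁺, Cs⁺, Te²⁻. Count: 4.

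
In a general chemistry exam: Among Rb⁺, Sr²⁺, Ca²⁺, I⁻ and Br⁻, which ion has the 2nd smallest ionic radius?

Ca²⁺: 18 e⁻, Z=20, Sr²⁺: 36 e⁻, Z=38, Rb⁺: 36 e⁻, Z=37, Br⁻: 36 e⁻, Z=35, I⁻: 54 e⁻, Z=53. Ca²⁺ < Sr²⁺ (same group, 1 shell fewer); Sr²⁺ < Rb⁺ (both 36 e⁻, Z=38>37); Rb⁺ < Br⁻ (isoelectronic, higher Z=37 is smaller); Br⁻ < I⁻ (same group, period 4 vs 5).
Ordering: Ca²⁺ < Sr²⁺ < Rb⁺ < Br⁻ < I⁻. The 2nd smallest is Sr²⁺.

Sr²⁺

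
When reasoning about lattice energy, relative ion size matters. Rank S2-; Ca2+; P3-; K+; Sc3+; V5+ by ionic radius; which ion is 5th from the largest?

These species are isoelectronic with 18 electrons. The only difference is the number of protons: V5+ (Z=23), Sc3+ (Z=21), Ca2+ (Z=20), K+ (Z=19), S2- (Z=16), P3- (Z=15). The strongest nuclear pull (V5+) gives the smallest ion.
Ordering: V5+ < Sc3+ < Ca2+ < K+ < S2- < P3-. The 5th largest is Sc3+.

Sc3+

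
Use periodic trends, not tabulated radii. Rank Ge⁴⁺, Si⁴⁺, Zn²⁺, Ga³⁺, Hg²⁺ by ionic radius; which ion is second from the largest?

Tabulating Z and e⁻: Si⁴⁺ (Z=14, 10 e⁻), Ge⁴⁺ (Z=32, 28 e⁻), Ga³⁺ (Z=31, 28 e⁻), Zn²⁺ (Z=30, 28 e⁻), Hg²⁺ (Z=80, 78 e⁻). Si⁴⁺ < Ge⁴⁺ (same group, period 3 vs 4); Ge⁴⁺ < Ga³⁺ (both 28 e⁻, Z=32>31); Ga³⁺ < Zn²⁺ (isoelectronic, higher Z=31 is smaller); Zn²⁺ < Hg²⁺ (same group, 2 shells fewer).
Ordering: Si⁴⁺ < Ge⁴⁺ < Ga³⁺ < Zn²⁺ < Hg²⁺. The second largest is Zn²⁺.

Zn²⁺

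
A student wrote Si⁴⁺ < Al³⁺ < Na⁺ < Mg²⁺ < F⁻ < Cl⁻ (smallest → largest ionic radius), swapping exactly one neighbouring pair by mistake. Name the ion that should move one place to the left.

Mg²⁺

Scanning neighbour by neighbour, only Na⁺/Mg²⁺ violates a trend: Mg²⁺ and Na⁺ share 10 electrons; the higher nuclear charge on Mg (Z=12) contracts it more, so Mg²⁺ < Na⁺. That makes Mg²⁺ the one sitting a position late relative to where it belongs.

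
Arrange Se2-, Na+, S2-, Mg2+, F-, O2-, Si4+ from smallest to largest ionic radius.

Si4+ < Mg2+ < Na+ < F- < O2- < S2- < Se2-

Tabulating Z and e⁻: Si4+: 10 e⁻, Z=14, Mg2+: 10 e⁻, Z=12, Na+: 10 e⁻, Z=11, F-: 10 e⁻, Z=9, O2-: 10 e⁻, Z=8, S2-: 18 e⁻, Z=16, Se2-: 36 e⁻, Z=34. Si4+ < Mg2+ (isoelectronic, higher Z=14 is smaller); Mg2+ < Na+ (isoelectronic, higher Z=12 is smaller); Na+ < F- (isoelectronic, higher Z=11 is smaller); F- < O2- (isoelectronic, higher Z=9 is smaller); O2- < S2- (same group, period 2 vs 3); S2- < Se2- (same group, 1 shell fewer).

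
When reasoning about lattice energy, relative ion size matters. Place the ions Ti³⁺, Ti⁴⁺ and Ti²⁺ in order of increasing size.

Ti⁴⁺ < Ti³⁺ < Ti²⁺

For a single element, ionic radius drops as positive charge rises — Ti⁴⁺ < Ti²⁺.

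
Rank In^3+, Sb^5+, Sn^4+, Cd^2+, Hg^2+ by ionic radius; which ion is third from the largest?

Tabulating Z and e⁻: Sb^5+: 46 e⁻, Z=51, Sn^4+: 46 e⁻, Z=50, In^3+: 46 e⁻, Z=49, Cd^2+: 46 e⁻, Z=48, Hg^2+: 78 e⁻, Z=80. Sb^5+ < Sn^4+ (both 46 e⁻, Z=51>50); Sn^4+ < In^3+ (isoelectronic, higher Z=50 is smaller); In^3+ < Cd^2+ (both 46 e⁻, Z=49>48); Cd^2+ < Hg^2+ (same group, period 5 vs 6).
Ordering: Sb^5+ < Sn^4+ < In^3+ < Cd^2+ < Hg^2+. The third largest is In^3+.

In^3+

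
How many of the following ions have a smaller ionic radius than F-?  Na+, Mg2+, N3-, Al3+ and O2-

3

All of these have 10 electrons (isoelectronic). With the same electron cloud, the ion with the most protons pulls it in tightest. Nuclear charges: Al3+ (Z=13), Mg2+ (Z=12), Na+ (Z=11), F- (Z=9), O2- (Z=8), N3- (Z=7). Highest Z is smallest.
Placing each against F-: smaller — Al3+, Mg2+, Na+; larger — O2-, N3-. So 3 are smaller.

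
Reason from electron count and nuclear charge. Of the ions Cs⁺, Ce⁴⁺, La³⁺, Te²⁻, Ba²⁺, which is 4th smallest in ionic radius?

Cs⁺

Each ion has 54 electrons. The ranking follows nuclear charge in reverse — greater Z gives a smaller radius. Ce⁴⁺ (Z=58), La³⁺ (Z=57), Ba²⁺ (Z=56), Cs⁺ (Z=55), Te²⁻ (Z=52).
That gives Ce⁴⁺ < La³⁺ < Ba²⁺ < Cs⁺ < Te²⁻. From the smallest end, number 4 is Cs⁺.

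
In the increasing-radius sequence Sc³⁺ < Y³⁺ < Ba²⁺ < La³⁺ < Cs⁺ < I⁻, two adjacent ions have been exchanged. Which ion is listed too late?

Check each adjacent pair. Ba²⁺ and La³⁺ are reversed: La³⁺ and Ba²⁺ share 54 electrons; the higher nuclear charge on La (Z=57) contracts it more, so La³⁺ < Ba²⁺. No other neighbouring pair contradicts the periodic trends, so La³⁺ is the ion listed too late.

La³⁺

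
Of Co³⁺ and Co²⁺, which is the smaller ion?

These are all Co ions. Removing more electrons (higher positive charge) pulls the remaining electrons in closer, so Co³⁺ is smallest and Co²⁺ is largest.

Co³⁺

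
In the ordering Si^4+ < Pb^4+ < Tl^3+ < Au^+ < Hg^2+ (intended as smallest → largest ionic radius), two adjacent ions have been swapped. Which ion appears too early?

Au^+

The pair Au^+, Hg^2+ is the wrong way round — they are isoelectronic (78 e⁻) and Hg has more protons than Au (80 vs 79), making Hg^2+ smaller. All other adjacent pairs agree with periodic trends, so Au^+ is the misplaced ion.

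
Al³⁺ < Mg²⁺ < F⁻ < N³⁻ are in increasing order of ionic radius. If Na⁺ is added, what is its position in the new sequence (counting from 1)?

Isoelectronic series (10 e⁻ each). Size is set by nuclear charge: more protons means a smaller ion. Al³⁺ (Z=13), Mg²⁺ (Z=12), Na⁺ (Z=11), F⁻ (Z=9), N³⁻ (Z=7).
With Na⁺ included the full order is Al³⁺ < Mg²⁺ < Na⁺ < F⁻ < N³⁻, so it takes position 3.

3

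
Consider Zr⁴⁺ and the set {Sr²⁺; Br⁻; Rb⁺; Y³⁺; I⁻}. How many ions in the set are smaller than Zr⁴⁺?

Electron counts and nuclear charges: Zr⁴⁺ (Z=40, 36 e⁻), Y³⁺ (Z=39, 36 e⁻), Sr²⁺ (Z=38, 36 e⁻), Rb⁺ (Z=37, 36 e⁻), Br⁻ (Z=35, 36 e⁻), I⁻ (Z=53, 54 e⁻). Zr⁴⁺ < Y³⁺ (isoelectronic, higher Z=40 is smaller); Y³⁺ < Sr²⁺ (isoelectronic, higher Z=39 is smaller); Sr²⁺ < Rb⁺ (isoelectronic, higher Z=38 is smaller); Rb⁺ < Br⁻ (both 36 e⁻, Z=37>35); Br⁻ < I⁻ (same group, period 4 vs 5).
Overall: Zr⁴⁺ < Y³⁺ < Sr²⁺ < Rb⁺ < Br⁻ < I⁻. Zr⁴⁺ has 0 below it and 5 above. That's 0.

0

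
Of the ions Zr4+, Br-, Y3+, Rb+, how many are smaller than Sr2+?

2

All of these have 36 electrons (isoelectronic). With the same electron cloud, the ion with the most protons pulls it in tightest. Nuclear charges: Zr4+ (Z=40), Y3+ (Z=39), Sr2+ (Z=38), Rb+ (Z=37), Br- (Z=35). Highest Z is smallest.
Placing each against Sr2+: smaller — Zr4+, Y3+; larger — Rb+, Br-. So 2 are smaller.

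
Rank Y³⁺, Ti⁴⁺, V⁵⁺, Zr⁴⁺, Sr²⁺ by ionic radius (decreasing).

Tabulating Z and e⁻: V⁵⁺ has 18 e⁻ (Z=23), Ti⁴⁺ has 18 e⁻ (Z=22), Zr⁴⁺ has 36 e⁻ (Z=40), Y³⁺ has 36 e⁻ (Z=39), Sr²⁺ has 36 e⁻ (Z=38). V⁵⁺ < Ti⁴⁺ (both 18 e⁻, Z=23>22); Ti⁴⁺ < Zr⁴⁺ (same group, 1 shell fewer); Zr⁴⁺ < Y³⁺ (both 36 e⁻, Z=40>39); Y³⁺ < Sr²⁺ (isoelectronic, higher Z=39 is smaller).

Sr²⁺ > Y³⁺ > Zr⁴⁺ > Ti⁴⁺ > V⁵⁺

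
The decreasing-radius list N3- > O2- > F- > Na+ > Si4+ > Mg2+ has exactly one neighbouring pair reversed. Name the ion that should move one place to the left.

Mg2+

The pair Si4+, Mg2+ is the wrong way round — Si4+ and Mg2+ share 10 electrons; the higher nuclear charge on Si (Z=14) contracts it more, so Si4+ < Mg2+. All other adjacent pairs agree with periodic trends, so Mg2+ is the misplaced ion.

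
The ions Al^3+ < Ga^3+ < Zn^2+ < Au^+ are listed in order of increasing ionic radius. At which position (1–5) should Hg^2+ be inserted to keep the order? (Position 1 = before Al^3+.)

4

Tabulating Z and e⁻: Al^3+ has 10 e⁻ (Z=13), Ga^3+ has 28 e⁻ (Z=31), Zn^2+ has 28 e⁻ (Z=30), Hg^2+ has 78 e⁻ (Z=80), Au^+ has 78 e⁻ (Z=79). Al^3+ < Ga^3+ (same group, period 3 vs 4); Ga^3+ < Zn^2+ (isoelectronic, higher Z=31 is smaller); Zn^2+ < Hg^2+ (same group, 2 shells fewer); Hg^2+ < Au^+ (both 78 e⁻, Z=80>79).
Merged order: Al^3+ < Ga^3+ < Zn^2+ < Hg^2+ < Au^+ — Hg^2+ is number 4.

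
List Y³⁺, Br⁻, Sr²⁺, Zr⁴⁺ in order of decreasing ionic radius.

Br⁻ > Sr²⁺ > Y³⁺ > Zr⁴⁺

Isoelectronic series (36 e⁻ each). Size is set by nuclear charge: more protons means a smaller ion. Zr⁴⁺ (Z=40), Y³⁺ (Z=39), Sr²⁺ (Z=38), Br⁻ (Z=35).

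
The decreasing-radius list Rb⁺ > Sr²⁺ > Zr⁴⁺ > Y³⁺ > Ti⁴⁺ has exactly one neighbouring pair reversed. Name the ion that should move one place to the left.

Compare adjacent ions: both have 36 electrons but Z(Zr)=40 > Z(Y)=39, so Zr⁴⁺ should be the smaller of the two — yet in this decreasing list Zr⁴⁺ sits before Y³⁺. Nothing else is reversed, so Y³⁺ should move one place to the left.

Y³⁺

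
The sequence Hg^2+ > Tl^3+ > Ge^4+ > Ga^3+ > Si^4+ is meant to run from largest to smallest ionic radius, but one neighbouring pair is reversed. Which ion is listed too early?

Ge^4+

The pair Ge^4+, Ga^3+ is the wrong way round — they are isoelectronic (28 e⁻) and Ge has more protons than Ga (32 vs 31), making Ge^4+ smaller. All other adjacent pairs agree with periodic trends, so Ge^4+ is the misplaced ion.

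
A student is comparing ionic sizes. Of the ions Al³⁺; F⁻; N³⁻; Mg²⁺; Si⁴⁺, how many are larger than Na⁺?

These species are isoelectronic with 10 electrons. The only difference is the number of protons: Si⁴⁺ (Z=14), Al³⁺ (Z=13), Mg²⁺ (Z=12), Na⁺ (Z=11), F⁻ (Z=9), N³⁻ (Z=7). The strongest nuclear pull (Si⁴⁺) gives the smallest ion.
Placing each against Na⁺: smaller — Si⁴⁺, Al³⁺, Mg²⁺; larger — F⁻, N³⁻. Count: 2.

2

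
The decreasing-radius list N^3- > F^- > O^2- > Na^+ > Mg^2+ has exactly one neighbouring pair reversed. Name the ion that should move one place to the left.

O^2-

Check each adjacent pair. F^- and O^2- are reversed: both have 10 electrons but Z(F)=9 > Z(O)=8, so F^- should be the smaller of the two. No other neighbouring pair contradicts the periodic trends, so O^2- is the ion listed too late.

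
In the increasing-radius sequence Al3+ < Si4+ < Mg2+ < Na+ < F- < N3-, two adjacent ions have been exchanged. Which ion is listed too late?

Si4+

Compare adjacent ions: both have 10 electrons but Z(Si)=14 > Z(Al)=13, so Si4+ should be the smaller of the two — yet in this increasing list Al3+ sits before Si4+. Nothing else is reversed, so Si4+ should move one place to the left.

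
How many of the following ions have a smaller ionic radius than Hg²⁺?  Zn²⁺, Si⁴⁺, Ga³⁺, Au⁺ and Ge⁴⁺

4

Tabulating Z and e⁻: Si⁴⁺ has 10 e⁻ (Z=14), Ge⁴⁺ has 28 e⁻ (Z=32), Ga³⁺ has 28 e⁻ (Z=31), Zn²⁺ has 28 e⁻ (Z=30), Hg²⁺ has 78 e⁻ (Z=80), Au⁺ has 78 e⁻ (Z=79). Si⁴⁺ < Ge⁴⁺ (same group, period 3 vs 4); Ge⁴⁺ < Ga³⁺ (isoelectronic, higher Z=32 is smaller); Ga³⁺ < Zn²⁺ (both 28 e⁻, Z=31>30); Zn²⁺ < Hg²⁺ (same group, 2 shells fewer); Hg²⁺ < Au⁺ (isoelectronic, higher Z=80 is smaller).
Placing each against Hg²⁺: smaller — Si⁴⁺, Ge⁴⁺, Ga³⁺, Zn²⁺; larger — Au⁺. That's 4.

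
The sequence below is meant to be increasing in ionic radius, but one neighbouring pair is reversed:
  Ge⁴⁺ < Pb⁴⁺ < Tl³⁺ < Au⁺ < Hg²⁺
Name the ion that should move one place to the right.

Scanning neighbour by neighbour, only Au⁺/Hg²⁺ violates a trend: Hg²⁺ and Au⁺ share 78 electrons; the higher nuclear charge on Hg (Z=80) contracts it more, so Hg²⁺ < Au⁺. That makes Au⁺ the one sitting a position early relative to where it belongs.

Au⁺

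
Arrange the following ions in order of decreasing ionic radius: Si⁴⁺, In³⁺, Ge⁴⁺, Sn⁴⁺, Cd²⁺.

Work out protons and electrons: Si⁴⁺: 10 e⁻, Z=14, Ge⁴⁺: 28 e⁻, Z=32, Sn⁴⁺: 46 e⁻, Z=50, In³⁺: 46 e⁻, Z=49, Cd²⁺: 46 e⁻, Z=48. Si⁴⁺ < Ge⁴⁺ (same group, 1 shell fewer); Ge⁴⁺ < Sn⁴⁺ (same group, period 4 vs 5); Sn⁴⁺ < In³⁺ (both 46 e⁻, Z=50>49); In³⁺ < Cd²⁺ (isoelectronic, higher Z=49 is smaller).

Cd²⁺ > In³⁺ > Sn⁴⁺ > Ge⁴⁺ > Si⁴⁺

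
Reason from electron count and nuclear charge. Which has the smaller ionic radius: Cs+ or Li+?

All are in the same group with charge +1. Radius grows down the group as n (the outermost shell) increases.

Li+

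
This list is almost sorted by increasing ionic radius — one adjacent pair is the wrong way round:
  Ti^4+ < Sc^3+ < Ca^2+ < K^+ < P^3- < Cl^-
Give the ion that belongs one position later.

Scanning neighbour by neighbour, only P^3-/Cl^- violates a trend: they are isoelectronic (18 e⁻) and Cl has more protons than P (17 vs 15), making Cl^- smaller. That makes P^3- the one sitting a position early relative to where it belongs.

P^3-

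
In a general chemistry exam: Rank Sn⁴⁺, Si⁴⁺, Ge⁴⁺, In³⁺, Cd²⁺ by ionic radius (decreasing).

Si⁴⁺ (Z=14, 10 e⁻), Ge⁴⁺ (Z=32, 28 e⁻), Sn⁴⁺ (Z=50, 46 e⁻), In³⁺ (Z=49, 46 e⁻), Cd²⁺ (Z=48, 46 e⁻). Si⁴⁺ < Ge⁴⁺ (same group, period 3 vs 4); Ge⁴⁺ < Sn⁴⁺ (same group, 1 shell fewer); Sn⁴⁺ < In³⁺ (isoelectronic, higher Z=50 is smaller); In³⁺ < Cd²⁺ (both 46 e⁻, Z=49>48).

Cd²⁺ > In³⁺ > Sn⁴⁺ > Ge⁴⁺ > Si⁴⁺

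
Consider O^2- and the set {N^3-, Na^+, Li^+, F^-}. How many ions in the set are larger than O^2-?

1

Li^+ (Z=3, 2 e⁻), Na^+ (Z=11, 10 e⁻), F^- (Z=9, 10 e⁻), O^2- (Z=8, 10 e⁻), N^3- (Z=7, 10 e⁻). Li^+ < Na^+ (same group, 1 shell fewer); Na^+ < F^- (isoelectronic, higher Z=11 is smaller); F^- < O^2- (both 10 e⁻, Z=9>8); O^2- < N^3- (isoelectronic, higher Z=8 is smaller).
Placing each against O^2-: smaller — Li^+, Na^+, F^-; larger — N^3-. That's 1.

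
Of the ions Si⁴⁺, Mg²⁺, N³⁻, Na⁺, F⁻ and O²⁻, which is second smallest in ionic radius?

Each ion has 10 electrons. The ranking follows nuclear charge in reverse — greater Z gives a smaller radius. Si⁴⁺ (Z=14), Mg²⁺ (Z=12), Na⁺ (Z=11), F⁻ (Z=9), O²⁻ (Z=8), N³⁻ (Z=7).
That gives Si⁴⁺ < Mg²⁺ < Na⁺ < F⁻ < O²⁻ < N³⁻. From the smallest end, number 2 is Mg²⁺.

Mg²⁺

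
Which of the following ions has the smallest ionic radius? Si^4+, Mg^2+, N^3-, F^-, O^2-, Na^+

These species are isoelectronic with 10 electrons. The only difference is the number of protons: Si^4+ (Z=14), Mg^2+ (Z=12), Na^+ (Z=11), F^- (Z=9), O^2- (Z=8), N^3- (Z=7). The strongest nuclear pull (Si^4+) gives the smallest ion.

Si^4+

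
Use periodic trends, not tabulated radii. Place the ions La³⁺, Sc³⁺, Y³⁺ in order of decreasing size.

La³⁺ > Y³⁺ > Sc³⁺

Same group, same charge. Going down the group adds an extra shell of electrons, so the ion gets larger: Sc³⁺ is highest in the group and smallest.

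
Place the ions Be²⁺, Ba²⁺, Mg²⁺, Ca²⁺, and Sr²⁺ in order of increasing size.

Be²⁺ < Mg²⁺ < Ca²⁺ < Sr²⁺ < Ba²⁺

These ions sit in one column with identical charge. Each step down the periodic table adds a principal shell, increasing the radius.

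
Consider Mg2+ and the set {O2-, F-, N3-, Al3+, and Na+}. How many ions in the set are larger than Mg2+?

4

Isoelectronic series (10 e⁻ each). Size is set by nuclear charge: more protons means a smaller ion. Al3+ (Z=13), Mg2+ (Z=12), Na+ (Z=11), F- (Z=9), O2- (Z=8), N3- (Z=7).
Overall: Al3+ < Mg2+ < Na+ < F- < O2- < N3-. Mg2+ has 1 below it and 4 above. Count: 4.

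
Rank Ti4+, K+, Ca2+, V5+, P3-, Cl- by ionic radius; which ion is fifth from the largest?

Each ion has 18 electrons. The ranking follows nuclear charge in reverse — greater Z gives a smaller radius. V5+ (Z=23), Ti4+ (Z=22), Ca2+ (Z=20), K+ (Z=19), Cl- (Z=17), P3- (Z=15).
That gives V5+ < Ti4+ < Ca2+ < K+ < Cl- < P3-. From the largest end, number 5 is Ti4+.

Ti4+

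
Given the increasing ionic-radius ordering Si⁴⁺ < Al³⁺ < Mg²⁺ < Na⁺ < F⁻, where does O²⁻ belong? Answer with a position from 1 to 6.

6

These species are isoelectronic with 10 electrons. The only difference is the number of protons: Si⁴⁺ (Z=14), Al³⁺ (Z=13), Mg²⁺ (Z=12), Na⁺ (Z=11), F⁻ (Z=9), O²⁻ (Z=8). The strongest nuclear pull (Si⁴⁺) gives the smallest ion.
The complete sequence is Si⁴⁺ < Al³⁺ < Mg²⁺ < Na⁺ < F⁻ < O²⁻. O²⁻ sits at position 6.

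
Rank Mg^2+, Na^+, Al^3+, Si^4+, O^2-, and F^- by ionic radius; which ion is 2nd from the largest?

All of these have 10 electrons (isoelectronic). With the same electron cloud, the ion with the most protons pulls it in tightest. Nuclear charges: Si^4+ (Z=14), Al^3+ (Z=13), Mg^2+ (Z=12), Na^+ (Z=11), F^- (Z=9), O^2- (Z=8). Highest Z is smallest.
That gives Si^4+ < Al^3+ < Mg^2+ < Na^+ < F^- < O^2-. From the largest end, number 2 is F^-.

F^-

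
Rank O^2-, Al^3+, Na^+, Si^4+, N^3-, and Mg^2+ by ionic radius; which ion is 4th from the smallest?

Na^+

These species are isoelectronic with 10 electrons. The only difference is the number of protons: Si^4+ (Z=14), Al^3+ (Z=13), Mg^2+ (Z=12), Na^+ (Z=11), O^2- (Z=8), N^3- (Z=7). The strongest nuclear pull (Si^4+) gives the smallest ion.
Ordering: Si^4+ < Al^3+ < Mg^2+ < Na^+ < O^2- < N^3-. The 4th smallest is Na^+.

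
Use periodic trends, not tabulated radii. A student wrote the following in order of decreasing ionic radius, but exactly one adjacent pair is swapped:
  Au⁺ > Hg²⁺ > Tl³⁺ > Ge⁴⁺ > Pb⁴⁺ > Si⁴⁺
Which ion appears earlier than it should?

Ge⁴⁺

Check each adjacent pair. Ge⁴⁺ and Pb⁴⁺ are reversed: Ge⁴⁺ and Pb⁴⁺ are in one column with the same charge; the lighter period-4 ion has 2 fewer shells and is smaller. No other neighbouring pair contradicts the periodic trends, so Ge⁴⁺ is the ion listed too early.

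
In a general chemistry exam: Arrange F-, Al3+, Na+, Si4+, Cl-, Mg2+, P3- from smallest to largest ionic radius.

Si4+ < Al3+ < Mg2+ < Na+ < F- < Cl- < P3-

Si4+ has 10 e⁻ (Z=14), Al3+ has 10 e⁻ (Z=13), Mg2+ has 10 e⁻ (Z=12), Na+ has 10 e⁻ (Z=11), F- has 10 e⁻ (Z=9), Cl- has 18 e⁻ (Z=17), P3- has 18 e⁻ (Z=15). Si4+ < Al3+ (isoelectronic, higher Z=14 is smaller); Al3+ < Mg2+ (isoelectronic, higher Z=13 is smaller); Mg2+ < Na+ (both 10 e⁻, Z=12>11); Na+ < F- (isoelectronic, higher Z=11 is smaller); F- < Cl- (same group, period 2 vs 3); Cl- < P3- (isoelectronic, higher Z=17 is smaller).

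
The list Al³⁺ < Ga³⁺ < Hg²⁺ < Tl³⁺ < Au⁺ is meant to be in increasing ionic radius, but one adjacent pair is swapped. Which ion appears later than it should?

Compare adjacent ions: Tl³⁺ and Hg²⁺ share 78 electrons; the higher nuclear charge on Tl (Z=81) contracts it more, so Tl³⁺ < Hg²⁺ — yet in this increasing list Hg²⁺ sits before Tl³⁺. Nothing else is reversed, so Tl³⁺ should move one place to the left.

Tl³⁺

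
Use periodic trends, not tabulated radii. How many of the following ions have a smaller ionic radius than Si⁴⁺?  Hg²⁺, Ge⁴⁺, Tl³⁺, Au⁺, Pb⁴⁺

0

Tabulating Z and e⁻: Si⁴⁺ has 10 e⁻ (Z=14), Ge⁴⁺ has 28 e⁻ (Z=32), Pb⁴⁺ has 78 e⁻ (Z=82), Tl³⁺ has 78 e⁻ (Z=81), Hg²⁺ has 78 e⁻ (Z=80), Au⁺ has 78 e⁻ (Z=79). Si⁴⁺ < Ge⁴⁺ (same group, 1 shell fewer); Ge⁴⁺ < Pb⁴⁺ (same group, 2 shells fewer); Pb⁴⁺ < Tl³⁺ (both 78 e⁻, Z=82>81); Tl³⁺ < Hg²⁺ (both 78 e⁻, Z=81>80); Hg²⁺ < Au⁺ (both 78 e⁻, Z=80>79).
Placing each against Si⁴⁺: smaller — none; larger — Ge⁴⁺, Pb⁴⁺, Tl³⁺, Hg²⁺, Au⁺. Count: 0.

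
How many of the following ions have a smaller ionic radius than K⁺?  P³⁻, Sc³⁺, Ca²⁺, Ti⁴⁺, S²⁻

3

These species are isoelectronic with 18 electrons. The only difference is the number of protons: Ti⁴⁺ (Z=22), Sc³⁺ (Z=21), Ca²⁺ (Z=20), K⁺ (Z=19), S²⁻ (Z=16), P³⁻ (Z=15). The strongest nuclear pull (Ti⁴⁺) gives the smallest ion.
Relative to K⁺, the ions that are smaller are Ti⁴⁺, Sc³⁺, Ca²⁺. That's 3.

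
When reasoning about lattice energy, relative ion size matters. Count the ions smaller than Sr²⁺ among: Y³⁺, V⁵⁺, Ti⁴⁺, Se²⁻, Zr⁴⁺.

4

Electron counts and nuclear charges: V⁵⁺ has 18 e⁻ (Z=23), Ti⁴⁺ has 18 e⁻ (Z=22), Zr⁴⁺ has 36 e⁻ (Z=40), Y³⁺ has 36 e⁻ (Z=39), Sr²⁺ has 36 e⁻ (Z=38), Se²⁻ has 36 e⁻ (Z=34). V⁵⁺ < Ti⁴⁺ (both 18 e⁻, Z=23>22); Ti⁴⁺ < Zr⁴⁺ (same group, period 4 vs 5); Zr⁴⁺ < Y³⁺ (both 36 e⁻, Z=40>39); Y³⁺ < Sr²⁺ (isoelectronic, higher Z=39 is smaller); Sr²⁺ < Se²⁻ (isoelectronic, higher Z=38 is smaller).
Placing each against Sr²⁺: smaller — V⁵⁺, Ti⁴⁺, Zr⁴⁺, Y³⁺; larger — Se²⁻. Count: 4.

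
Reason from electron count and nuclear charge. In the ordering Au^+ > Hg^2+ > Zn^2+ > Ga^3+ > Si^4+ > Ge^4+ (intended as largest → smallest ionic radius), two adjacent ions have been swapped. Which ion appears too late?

Compare adjacent ions: both in group 14 with the same charge; Si^4+ (period 3) has the smaller radius — yet in this decreasing list Si^4+ sits before Ge^4+. Nothing else is reversed, so Ge^4+ should move one place to the left.

Ge^4+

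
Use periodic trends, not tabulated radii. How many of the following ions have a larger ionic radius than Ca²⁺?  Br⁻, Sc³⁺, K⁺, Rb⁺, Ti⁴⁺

First list Z and electron count for each: Ti⁴⁺: 18 e⁻, Z=22, Sc³⁺: 18 e⁻, Z=21, Ca²⁺: 18 e⁻, Z=20, K⁺: 18 e⁻, Z=19, Rb⁺: 36 e⁻, Z=37, Br⁻: 36 e⁻, Z=35. Ti⁴⁺ < Sc³⁺ (isoelectronic, higher Z=22 is smaller); Sc³⁺ < Ca²⁺ (isoelectronic, higher Z=21 is smaller); Ca²⁺ < K⁺ (both 18 e⁻, Z=20>19); K⁺ < Rb⁺ (same group, 1 shell fewer); Rb⁺ < Br⁻ (both 36 e⁻, Z=37>35).
Overall: Ti⁴⁺ < Sc³⁺ < Ca²⁺ < K⁺ < Rb⁺ < Br⁻. Ca²⁺ has 2 below it and 3 above. Count: 3.

3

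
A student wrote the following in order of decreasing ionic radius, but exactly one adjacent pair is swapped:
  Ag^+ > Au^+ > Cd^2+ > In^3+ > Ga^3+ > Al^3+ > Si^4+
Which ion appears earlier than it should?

Compare adjacent ions: Ag^+ and Au^+ are in one column with the same charge; the lighter period-5 ion has one fewer shell and is smaller — yet in this decreasing list Ag^+ sits before Au^+. Nothing else is reversed, so Ag^+ should move one place to the right.

Ag^+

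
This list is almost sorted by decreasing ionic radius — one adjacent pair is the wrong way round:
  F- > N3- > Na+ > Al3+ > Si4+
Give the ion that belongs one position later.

F-

Compare adjacent ions: both have 10 electrons but Z(F)=9 > Z(N)=7, so F- should be the smaller of the two — yet in this decreasing list F- sits before N3-. Nothing else is reversed, so F- should move one place to the right.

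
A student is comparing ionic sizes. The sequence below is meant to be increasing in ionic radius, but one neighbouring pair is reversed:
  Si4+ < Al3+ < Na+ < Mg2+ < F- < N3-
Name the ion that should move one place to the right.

Compare adjacent ions: Mg2+ and Na+ share 10 electrons; the higher nuclear charge on Mg (Z=12) contracts it more, so Mg2+ < Na+ — yet in this increasing list Na+ sits before Mg2+. Nothing else is reversed, so Na+ should move one place to the right.

Na+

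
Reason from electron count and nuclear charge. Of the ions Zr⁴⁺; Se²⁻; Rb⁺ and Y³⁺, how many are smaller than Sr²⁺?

Isoelectronic series (36 e⁻ each). Size is set by nuclear charge: more protons means a smaller ion. Zr⁴⁺ (Z=40), Y³⁺ (Z=39), Sr²⁺ (Z=38), Rb⁺ (Z=37), Se²⁻ (Z=34).
Ordering all of them (including Sr²⁺) by radius gives Zr⁴⁺ < Y³⁺ < Sr²⁺ < Rb⁺ < Se²⁻. That's 2.

2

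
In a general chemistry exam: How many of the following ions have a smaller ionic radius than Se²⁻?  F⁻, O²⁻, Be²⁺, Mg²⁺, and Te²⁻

Work out protons and electrons: Be²⁺ has 2 e⁻ (Z=4), Mg²⁺ has 10 e⁻ (Z=12), F⁻ has 10 e⁻ (Z=9), O²⁻ has 10 e⁻ (Z=8), Se²⁻ has 36 e⁻ (Z=34), Te²⁻ has 54 e⁻ (Z=52). Be²⁺ < Mg²⁺ (same group, period 2 vs 3); Mg²⁺ < F⁻ (both 10 e⁻, Z=12>9); F⁻ < O²⁻ (isoelectronic, higher Z=9 is smaller); O²⁻ < Se²⁻ (same group, period 2 vs 4); Se²⁻ < Te²⁻ (same group, 1 shell fewer).
Overall: Be²⁺ < Mg²⁺ < F⁻ < O²⁻ < Se²⁻ < Te²⁻. Se²⁻ has 4 below it and 1 above. So 4 are smaller.

4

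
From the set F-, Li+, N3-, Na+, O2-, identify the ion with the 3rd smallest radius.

Tabulating Z and e⁻: Li+: 2 e⁻, Z=3, Na+: 10 e⁻, Z=11, F-: 10 e⁻, Z=9, O2-: 10 e⁻, Z=8, N3-: 10 e⁻, Z=7. Li+ < Na+ (same group, period 2 vs 3); Na+ < F- (isoelectronic, higher Z=11 is smaller); F- < O2- (both 10 e⁻, Z=9>8); O2- < N3- (both 10 e⁻, Z=8>7).
That gives Li+ < Na+ < F- < O2- < N3-. From the smallest end, number 3 is F-.

F-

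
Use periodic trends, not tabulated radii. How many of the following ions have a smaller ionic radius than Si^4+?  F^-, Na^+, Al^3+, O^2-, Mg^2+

0

Isoelectronic series (10 e⁻ each). Size is set by nuclear charge: more protons means a smaller ion. Si^4+ (Z=14), Al^3+ (Z=13), Mg^2+ (Z=12), Na^+ (Z=11), F^- (Z=9), O^2- (Z=8).
Relative to Si^4+, the ions that are smaller are none. That's 0.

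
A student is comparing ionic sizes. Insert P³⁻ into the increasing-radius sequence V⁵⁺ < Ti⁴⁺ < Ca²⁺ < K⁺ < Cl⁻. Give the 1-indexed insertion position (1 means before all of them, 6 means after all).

Each ion has 18 electrons. The ranking follows nuclear charge in reverse — greater Z gives a smaller radius. V⁵⁺ (Z=23), Ti⁴⁺ (Z=22), Ca²⁺ (Z=20), K⁺ (Z=19), Cl⁻ (Z=17), P³⁻ (Z=15).
The complete sequence is V⁵⁺ < Ti⁴⁺ < Ca²⁺ < K⁺ < Cl⁻ < P³⁻. P³⁻ sits at position 6.

6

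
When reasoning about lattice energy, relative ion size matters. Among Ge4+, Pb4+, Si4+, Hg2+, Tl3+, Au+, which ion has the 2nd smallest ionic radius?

Ge4+

First list Z and electron count for each: Si4+ has 10 e⁻ (Z=14), Ge4+ has 28 e⁻ (Z=32), Pb4+ has 78 e⁻ (Z=82), Tl3+ has 78 e⁻ (Z=81), Hg2+ has 78 e⁻ (Z=80), Au+ has 78 e⁻ (Z=79). Si4+ < Ge4+ (same group, 1 shell fewer); Ge4+ < Pb4+ (same group, period 4 vs 6); Pb4+ < Tl3+ (both 78 e⁻, Z=82>81); Tl3+ < Hg2+ (isoelectronic, higher Z=81 is smaller); Hg2+ < Au+ (isoelectronic, higher Z=80 is smaller).
So the order is Si4+ < Ge4+ < Pb4+ < Tl3+ < Hg2+ < Au+; the 2nd-smallest ion is Ge4+.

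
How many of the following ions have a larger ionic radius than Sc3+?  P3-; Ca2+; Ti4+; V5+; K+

3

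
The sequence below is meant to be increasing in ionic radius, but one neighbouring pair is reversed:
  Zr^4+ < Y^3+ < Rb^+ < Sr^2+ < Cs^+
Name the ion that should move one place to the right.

Scanning neighbour by neighbour, only Rb^+/Sr^2+ violates a trend: both have 36 electrons but Z(Sr)=38 > Z(Rb)=37, so Sr^2+ should be the smaller of the two. That makes Rb^+ the one sitting a position early relative to where it belongs.

Rb^+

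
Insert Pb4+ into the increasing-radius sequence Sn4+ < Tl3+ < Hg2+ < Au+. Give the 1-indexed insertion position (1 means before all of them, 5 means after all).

Sn4+ has 46 e⁻ (Z=50), Pb4+ has 78 e⁻ (Z=82), Tl3+ has 78 e⁻ (Z=81), Hg2+ has 78 e⁻ (Z=80), Au+ has 78 e⁻ (Z=79). Sn4+ < Pb4+ (same group, 1 shell fewer); Pb4+ < Tl3+ (isoelectronic, higher Z=82 is smaller); Tl3+ < Hg2+ (both 78 e⁻, Z=81>80); Hg2+ < Au+ (both 78 e⁻, Z=80>79).
Merged order: Sn4+ < Pb4+ < Tl3+ < Hg2+ < Au+ — Pb4+ is number 2.

2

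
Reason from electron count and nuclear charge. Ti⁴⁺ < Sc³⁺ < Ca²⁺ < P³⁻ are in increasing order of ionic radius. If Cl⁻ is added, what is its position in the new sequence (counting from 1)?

4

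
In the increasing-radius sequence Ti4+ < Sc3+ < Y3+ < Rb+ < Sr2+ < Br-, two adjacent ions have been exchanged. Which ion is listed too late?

Sr2+

Compare adjacent ions: both have 36 electrons but Z(Sr)=38 > Z(Rb)=37, so Sr2+ should be the smaller of the two — yet in this increasing list Rb+ sits before Sr2+. Nothing else is reversed, so Sr2+ should move one place to the left.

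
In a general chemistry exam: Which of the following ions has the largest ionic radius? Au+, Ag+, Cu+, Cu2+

Au+

Electron counts and nuclear charges: Cu2+ (Z=29, 27 e⁻), Cu+ (Z=29, 28 e⁻), Ag+ (Z=47, 46 e⁻), Au+ (Z=79, 78 e⁻). Cu2+ < Cu+ (higher charge on the same element); Cu+ < Ag+ (same group, period 4 vs 5); Ag+ < Au+ (same group, 1 shell fewer).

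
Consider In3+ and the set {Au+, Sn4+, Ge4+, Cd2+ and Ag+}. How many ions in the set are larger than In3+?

3

First list Z and electron count for each: Ge4+ has 28 e⁻ (Z=32), Sn4+ has 46 e⁻ (Z=50), In3+ has 46 e⁻ (Z=49), Cd2+ has 46 e⁻ (Z=48), Ag+ has 46 e⁻ (Z=47), Au+ has 78 e⁻ (Z=79). Ge4+ < Sn4+ (same group, 1 shell fewer); Sn4+ < In3+ (isoelectronic, higher Z=50 is smaller); In3+ < Cd2+ (isoelectronic, higher Z=49 is smaller); Cd2+ < Ag+ (both 46 e⁻, Z=48>47); Ag+ < Au+ (same group, period 5 vs 6).
Relative to In3+, the ions that are larger are Cd2+, Ag+, Au+. That's 3.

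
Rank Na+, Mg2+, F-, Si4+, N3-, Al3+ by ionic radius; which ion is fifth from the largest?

Al3+

All of these have 10 electrons (isoelectronic). With the same electron cloud, the ion with the most protons pulls it in tightest. Nuclear charges: Si4+ (Z=14), Al3+ (Z=13), Mg2+ (Z=12), Na+ (Z=11), F- (Z=9), N3- (Z=7). Highest Z is smallest.
Full ascending order: Si4+ < Al3+ < Mg2+ < Na+ < F- < N3-. Counting from the largest, position 5 is Al3+.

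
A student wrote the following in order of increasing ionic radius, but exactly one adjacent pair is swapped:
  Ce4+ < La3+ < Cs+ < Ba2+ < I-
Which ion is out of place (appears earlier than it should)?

Compare adjacent ions: they are isoelectronic (54 e⁻) and Ba has more protons than Cs (56 vs 55), making Ba2+ smaller — yet in this increasing list Cs+ sits before Ba2+. Nothing else is reversed, so Cs+ should move one place to the right.

Cs+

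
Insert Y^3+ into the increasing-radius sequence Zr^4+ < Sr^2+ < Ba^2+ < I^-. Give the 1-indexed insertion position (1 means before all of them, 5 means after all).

2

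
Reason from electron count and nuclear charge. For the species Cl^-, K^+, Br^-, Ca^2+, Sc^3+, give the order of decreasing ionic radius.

First list Z and electron count for each: Sc^3+ has 18 e⁻ (Z=21), Ca^2+ has 18 e⁻ (Z=20), K^+ has 18 e⁻ (Z=19), Cl^- has 18 e⁻ (Z=17), Br^- has 36 e⁻ (Z=35). Sc^3+ < Ca^2+ (both 18 e⁻, Z=21>20); Ca^2+ < K^+ (both 18 e⁻, Z=20>19); K^+ < Cl^- (isoelectronic, higher Z=19 is smaller); Cl^- < Br^- (same group, period 3 vs 4).

Br^- > Cl^- > K^+ > Ca^2+ > Sc^3+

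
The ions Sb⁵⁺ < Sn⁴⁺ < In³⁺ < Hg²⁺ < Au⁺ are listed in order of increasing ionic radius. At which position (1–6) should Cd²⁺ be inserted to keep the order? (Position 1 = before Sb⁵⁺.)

4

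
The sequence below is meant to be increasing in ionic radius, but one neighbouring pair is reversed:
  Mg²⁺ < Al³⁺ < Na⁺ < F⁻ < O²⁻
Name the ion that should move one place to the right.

Mg²⁺

Compare adjacent ions: both have 10 electrons but Z(Al)=13 > Z(Mg)=12, so Al³⁺ should be the smaller of the two — yet in this increasing list Mg²⁺ sits before Al³⁺. Nothing else is reversed, so Mg²⁺ should move one place to the right.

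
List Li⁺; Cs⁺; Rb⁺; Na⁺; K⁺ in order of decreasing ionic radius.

Cs⁺ > Rb⁺ > K⁺ > Na⁺ > Li⁺

These ions sit in one column with identical charge. Each step down the periodic table adds a principal shell, increasing the radius.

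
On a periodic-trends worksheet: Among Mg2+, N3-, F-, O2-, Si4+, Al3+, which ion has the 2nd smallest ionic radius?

Isoelectronic series (10 e⁻ each). Size is set by nuclear charge: more protons means a smaller ion. Si4+ (Z=14), Al3+ (Z=13), Mg2+ (Z=12), F- (Z=9), O2- (Z=8), N3- (Z=7).
So the order is Si4+ < Al3+ < Mg2+ < F- < O2- < N3-; the 2nd-smallest ion is Al3+.

Al3+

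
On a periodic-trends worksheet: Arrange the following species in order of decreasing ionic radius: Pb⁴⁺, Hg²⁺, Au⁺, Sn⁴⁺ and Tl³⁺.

Au⁺ > Hg²⁺ > Tl³⁺ > Pb⁴⁺ > Sn⁴⁺

Work out protons and electrons: Sn⁴⁺: 46 e⁻, Z=50, Pb⁴⁺: 78 e⁻, Z=82, Tl³⁺: 78 e⁻, Z=81, Hg²⁺: 78 e⁻, Z=80, Au⁺: 78 e⁻, Z=79. Sn⁴⁺ < Pb⁴⁺ (same group, 1 shell fewer); Pb⁴⁺ < Tl³⁺ (isoelectronic, higher Z=82 is smaller); Tl³⁺ < Hg²⁺ (isoelectronic, higher Z=81 is smaller); Hg²⁺ < Au⁺ (isoelectronic, higher Z=80 is smaller).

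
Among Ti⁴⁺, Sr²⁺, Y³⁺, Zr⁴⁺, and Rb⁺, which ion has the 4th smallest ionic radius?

Sr²⁺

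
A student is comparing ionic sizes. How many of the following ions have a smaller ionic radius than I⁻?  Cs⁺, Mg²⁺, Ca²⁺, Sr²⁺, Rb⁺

5

Tabulating Z and e⁻: Mg²⁺ (Z=12, 10 e⁻), Ca²⁺ (Z=20, 18 e⁻), Sr²⁺ (Z=38, 36 e⁻), Rb⁺ (Z=37, 36 e⁻), Cs⁺ (Z=55, 54 e⁻), I⁻ (Z=53, 54 e⁻). Mg²⁺ < Ca²⁺ (same group, 1 shell fewer); Ca²⁺ < Sr²⁺ (same group, period 4 vs 5); Sr²⁺ < Rb⁺ (isoelectronic, higher Z=38 is smaller); Rb⁺ < Cs⁺ (same group, 1 shell fewer); Cs⁺ < I⁻ (isoelectronic, higher Z=55 is smaller).
Placing each against I⁻: smaller — Mg²⁺, Ca²⁺, Sr²⁺, Rb⁺, Cs⁺; larger — none. So 5 are smaller.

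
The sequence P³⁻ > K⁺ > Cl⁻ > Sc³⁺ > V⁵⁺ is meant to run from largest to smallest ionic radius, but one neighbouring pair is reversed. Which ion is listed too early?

Scanning neighbour by neighbour, only K⁺/Cl⁻ violates a trend: both have 18 electrons but Z(K)=19 > Z(Cl)=17, so K⁺ should be the smaller of the two. That makes K⁺ the one sitting a position early relative to where it belongs.

K⁺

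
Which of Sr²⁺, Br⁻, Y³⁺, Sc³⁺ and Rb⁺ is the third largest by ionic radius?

Sr²⁺

Sc³⁺: 18 e⁻, Z=21, Y³⁺: 36 e⁻, Z=39, Sr²⁺: 36 e⁻, Z=38, Rb⁺: 36 e⁻, Z=37, Br⁻: 36 e⁻, Z=35. Sc³⁺ < Y³⁺ (same group, 1 shell fewer); Y³⁺ < Sr²⁺ (isoelectronic, higher Z=39 is smaller); Sr²⁺ < Rb⁺ (isoelectronic, higher Z=38 is smaller); Rb⁺ < Br⁻ (both 36 e⁻, Z=37>35).
That gives Sc³⁺ < Y³⁺ < Sr²⁺ < Rb⁺ < Br⁻. From the largest end, number 3 is Sr²⁺.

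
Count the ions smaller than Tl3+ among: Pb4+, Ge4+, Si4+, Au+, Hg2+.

3

Electron counts and nuclear charges: Si4+ (Z=14, 10 e⁻), Ge4+ (Z=32, 28 e⁻), Pb4+ (Z=82, 78 e⁻), Tl3+ (Z=81, 78 e⁻), Hg2+ (Z=80, 78 e⁻), Au+ (Z=79, 78 e⁻). Si4+ < Ge4+ (same group, 1 shell fewer); Ge4+ < Pb4+ (same group, period 4 vs 6); Pb4+ < Tl3+ (isoelectronic, higher Z=82 is smaller); Tl3+ < Hg2+ (isoelectronic, higher Z=81 is smaller); Hg2+ < Au+ (isoelectronic, higher Z=80 is smaller).
Relative to Tl3+, the ions that are smaller are Si4+, Ge4+, Pb4+. That's 3.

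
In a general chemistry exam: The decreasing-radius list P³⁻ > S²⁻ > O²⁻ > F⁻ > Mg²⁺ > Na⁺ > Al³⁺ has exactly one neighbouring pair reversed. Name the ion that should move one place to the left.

Na⁺

The pair Mg²⁺, Na⁺ is the wrong way round — they are isoelectronic (10 e⁻) and Mg has more protons than Na (12 vs 11), making Mg²⁺ smaller. All other adjacent pairs agree with periodic trends, so Na⁺ is the misplaced ion.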